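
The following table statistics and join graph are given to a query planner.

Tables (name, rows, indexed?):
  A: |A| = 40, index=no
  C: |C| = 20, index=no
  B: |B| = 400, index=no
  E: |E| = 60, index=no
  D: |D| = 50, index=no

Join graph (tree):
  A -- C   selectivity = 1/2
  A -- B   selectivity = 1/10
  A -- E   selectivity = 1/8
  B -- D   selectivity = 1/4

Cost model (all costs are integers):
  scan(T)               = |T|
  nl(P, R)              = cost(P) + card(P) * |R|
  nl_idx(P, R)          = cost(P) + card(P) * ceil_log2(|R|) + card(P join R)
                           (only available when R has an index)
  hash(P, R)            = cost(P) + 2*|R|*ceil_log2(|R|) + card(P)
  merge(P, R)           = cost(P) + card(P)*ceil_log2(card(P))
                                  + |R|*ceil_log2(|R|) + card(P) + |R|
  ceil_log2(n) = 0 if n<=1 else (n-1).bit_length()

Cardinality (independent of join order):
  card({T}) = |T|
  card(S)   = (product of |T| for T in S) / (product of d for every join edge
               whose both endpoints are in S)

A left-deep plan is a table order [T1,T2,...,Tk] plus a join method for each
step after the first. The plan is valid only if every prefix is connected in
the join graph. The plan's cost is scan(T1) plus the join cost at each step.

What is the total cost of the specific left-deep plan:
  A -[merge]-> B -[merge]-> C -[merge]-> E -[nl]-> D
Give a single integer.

step 1: scan A: cost=40, card=40
step 2: join B via merge
    card(P join B) = 40*400/(10) = 1600
    cost = 40 + 40*6 + 400*9 + 40 + 400 = 4320
step 3: join C via merge
    card(P join C) = 1600*20/(2) = 16000
    cost = 4320 + 1600*11 + 20*5 + 1600 + 20 = 23640
step 4: join E via merge
    card(P join E) = 16000*60/(8) = 120000
    cost = 23640 + 16000*14 + 60*6 + 16000 + 60 = 264060
step 5: join D via nl
    card(P join D) = 120000*50/(4) = 1500000
    cost = 264060 + 120000*50 = 6264060

6264060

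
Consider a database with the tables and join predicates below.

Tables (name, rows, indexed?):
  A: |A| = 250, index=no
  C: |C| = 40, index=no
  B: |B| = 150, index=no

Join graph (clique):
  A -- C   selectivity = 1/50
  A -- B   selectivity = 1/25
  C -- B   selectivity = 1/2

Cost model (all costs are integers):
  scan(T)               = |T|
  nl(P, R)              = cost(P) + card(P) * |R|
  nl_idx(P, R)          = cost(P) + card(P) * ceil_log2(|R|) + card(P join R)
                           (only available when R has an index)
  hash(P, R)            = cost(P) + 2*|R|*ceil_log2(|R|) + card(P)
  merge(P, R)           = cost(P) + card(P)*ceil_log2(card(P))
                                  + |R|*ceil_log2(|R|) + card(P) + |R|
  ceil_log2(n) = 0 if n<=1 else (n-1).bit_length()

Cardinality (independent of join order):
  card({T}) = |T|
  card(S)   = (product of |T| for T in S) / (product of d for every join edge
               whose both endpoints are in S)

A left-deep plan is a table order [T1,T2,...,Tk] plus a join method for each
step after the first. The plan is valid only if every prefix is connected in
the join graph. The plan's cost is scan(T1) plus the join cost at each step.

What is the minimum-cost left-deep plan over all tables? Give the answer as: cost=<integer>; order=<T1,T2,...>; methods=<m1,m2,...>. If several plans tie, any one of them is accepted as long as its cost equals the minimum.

Selinger DP (subsets sized 1..n):
  {A}: scan cost=250, card=250
  {C}: scan cost=40, card=40
  {B}: scan cost=150, card=150
  {AC}: card=200; try (C,hash)→980, (A,merge)→2570, (C,merge)→2780, (A,hash)→4080, (A,nl)→10040, (C,nl)→10250; best=980 via (C,hash)
  {AB}: card=1500; try (B,hash)→2900, (A,merge)→3750, (B,merge)→3850, (A,hash)→4300, (A,nl)→37650, (B,nl)→37750; best=2900 via (B,hash)
  {BC}: card=3000; try (C,hash)→780, (B,merge)→1670, (C,merge)→1780, (B,hash)→2480, (B,nl)→6040, (C,nl)→6150; best=780 via (C,hash)
  {ABC}: card=600; try (B,hash)→3580, (B,merge)→4130, (C,hash)→4880, (A,hash)→7780, (C,merge)→21180, (B,nl)→30980 …(+3); best=3580 via (B,hash)

cost=3580; order=A,C,B; methods=hash,hash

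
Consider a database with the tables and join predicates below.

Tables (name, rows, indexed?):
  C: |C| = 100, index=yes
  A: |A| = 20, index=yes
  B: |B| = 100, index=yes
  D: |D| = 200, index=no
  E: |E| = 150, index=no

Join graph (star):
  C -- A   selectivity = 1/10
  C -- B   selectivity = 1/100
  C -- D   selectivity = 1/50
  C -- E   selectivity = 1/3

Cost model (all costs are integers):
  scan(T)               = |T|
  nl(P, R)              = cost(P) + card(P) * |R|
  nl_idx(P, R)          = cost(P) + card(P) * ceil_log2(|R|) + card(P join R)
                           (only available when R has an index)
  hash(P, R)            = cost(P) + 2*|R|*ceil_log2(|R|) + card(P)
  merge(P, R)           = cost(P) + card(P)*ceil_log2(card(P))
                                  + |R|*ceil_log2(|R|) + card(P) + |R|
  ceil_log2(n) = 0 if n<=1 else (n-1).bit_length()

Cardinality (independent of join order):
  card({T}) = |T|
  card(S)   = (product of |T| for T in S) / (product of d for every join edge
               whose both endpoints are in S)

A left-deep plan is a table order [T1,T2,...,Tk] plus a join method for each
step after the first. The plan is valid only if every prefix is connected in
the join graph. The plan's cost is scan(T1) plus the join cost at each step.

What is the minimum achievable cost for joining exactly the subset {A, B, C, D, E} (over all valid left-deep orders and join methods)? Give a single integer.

Selinger DP over subsets of {A,B,C,D,E}:
  {C}: scan cost=100, card=100
  {A}: scan cost=20, card=20
  {B}: scan cost=100, card=100
  {D}: scan cost=200, card=200
  {E}: scan cost=150, card=150
  {AC}: card=200; try (C,nl_idx)→360, (A,hash)→400, (A,nl_idx)→800, (C,merge)→940, (A,merge)→1020, (C,hash)→1440 …(+2); best=360 via (C,nl_idx)
  {BC}: card=100; try (C,nl_idx)→900, (B,nl_idx)→900, (C,hash)→1600, (B,hash)→1600, (C,merge)→1700, (B,merge)→1700 …(+2); best=900 via (C,nl_idx)
  {CD}: card=400; try (C,hash)→1800, (C,nl_idx)→2000, (D,merge)→2700, (C,merge)→2800, (D,hash)→3400, (D,nl)→20100 …(+1); best=1800 via (C,hash)
  {CE}: card=5000; try (C,hash)→1700, (E,merge)→2250, (C,merge)→2300, (E,hash)→2600, (C,nl_idx)→6200, (E,nl)→15100 …(+1); best=1700 via (C,hash)
  {ABC}: card=200; try (A,hash)→1200, (A,nl_idx)→1600, (A,merge)→1820, (B,hash)→1960, (B,nl_idx)→1960, (A,nl)→2900 …(+2); best=1200 via (A,hash)
  {ACD}: card=800; try (A,hash)→2400, (D,hash)→3760, (D,merge)→3960, (A,nl_idx)→4600, (A,merge)→5920, (A,nl)→9800 …(+1); best=2400 via (A,hash)
  {ACE}: card=10000; try (E,hash)→2960, (E,merge)→3510, (A,hash)→6900, (E,nl)→30360, (A,nl_idx)→36700, (A,merge)→71820 …(+1); best=2960 via (E,hash)
  {BCD}: card=400; try (D,merge)→3500, (B,hash)→3600, (D,hash)→4200, (B,nl_idx)→5000, (B,merge)→6600, (D,nl)→20900 …(+1); best=3500 via (D,merge)
  {BCE}: card=5000; try (E,merge)→3050, (E,hash)→3400, (B,hash)→8100, (E,nl)→15900, (B,nl_idx)→41700, (B,merge)→72500 …(+1); best=3050 via (E,merge)
  {CDE}: card=20000; try (E,hash)→4600, (E,merge)→7150, (D,hash)→9900, (E,nl)→61800, (D,merge)→73500, (D,nl)→1001700; best=4600 via (E,hash)
  {ABCD}: card=800; try (A,hash)→4100, (D,hash)→4600, (B,hash)→4600, (D,merge)→4800, (A,nl_idx)→6300, (A,merge)→7620 …(+5); best=4100 via (A,hash)
  {ABCE}: card=10000; try (E,hash)→3800, (E,merge)→4350, (A,hash)→8250, (B,hash)→14360, (E,nl)→31200, (A,nl_idx)→38050 …(+5); best=3800 via (E,hash)
  {ACDE}: card=40000; try (E,hash)→5600, (E,merge)→12550, (D,hash)→16160, (A,hash)→24800, (E,nl)→122400, (A,nl_idx)→144600 …(+4); best=5600 via (E,hash)
  {BCDE}: card=20000; try (E,hash)→6300, (E,merge)→8850, (D,hash)→11250, (B,hash)→26000, (E,nl)→63500, (D,merge)→74850 …(+4); best=6300 via (E,hash)
  {ABCDE}: card=40000; try (E,hash)→7300, (E,merge)→14250, (D,hash)→17000, (A,hash)→26500, (B,hash)→47000, (E,nl)→124100 …(+8); best=7300 via (E,hash)

7300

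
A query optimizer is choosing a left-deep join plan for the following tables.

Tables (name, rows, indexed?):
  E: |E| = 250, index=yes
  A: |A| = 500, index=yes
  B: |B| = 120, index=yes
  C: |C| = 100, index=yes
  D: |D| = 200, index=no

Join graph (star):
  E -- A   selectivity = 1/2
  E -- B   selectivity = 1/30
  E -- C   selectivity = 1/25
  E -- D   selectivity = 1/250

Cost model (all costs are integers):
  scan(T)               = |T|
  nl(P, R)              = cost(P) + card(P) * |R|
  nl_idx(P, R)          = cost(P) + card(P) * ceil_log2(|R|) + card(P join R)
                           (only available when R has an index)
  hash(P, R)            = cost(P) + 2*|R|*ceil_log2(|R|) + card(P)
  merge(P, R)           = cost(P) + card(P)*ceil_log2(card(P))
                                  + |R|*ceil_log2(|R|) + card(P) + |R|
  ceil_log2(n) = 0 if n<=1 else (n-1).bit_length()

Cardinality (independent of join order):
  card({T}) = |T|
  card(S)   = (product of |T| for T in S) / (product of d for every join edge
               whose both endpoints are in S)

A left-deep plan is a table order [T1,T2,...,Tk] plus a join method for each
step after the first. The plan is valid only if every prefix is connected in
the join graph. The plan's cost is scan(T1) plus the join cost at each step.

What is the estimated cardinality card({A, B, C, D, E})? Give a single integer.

Tables in S: A(500), B(120), C(100), D(200), E(250)
Edges inside S: E-A(d=2), E-B(d=30), E-C(d=25), E-D(d=250)
numerator = 500 * 120 * 100 * 200 * 250 = 300000000000
denominator = 2 * 30 * 25 * 250 = 375000
card(S) = 300000000000 / 375000 = 800000

800000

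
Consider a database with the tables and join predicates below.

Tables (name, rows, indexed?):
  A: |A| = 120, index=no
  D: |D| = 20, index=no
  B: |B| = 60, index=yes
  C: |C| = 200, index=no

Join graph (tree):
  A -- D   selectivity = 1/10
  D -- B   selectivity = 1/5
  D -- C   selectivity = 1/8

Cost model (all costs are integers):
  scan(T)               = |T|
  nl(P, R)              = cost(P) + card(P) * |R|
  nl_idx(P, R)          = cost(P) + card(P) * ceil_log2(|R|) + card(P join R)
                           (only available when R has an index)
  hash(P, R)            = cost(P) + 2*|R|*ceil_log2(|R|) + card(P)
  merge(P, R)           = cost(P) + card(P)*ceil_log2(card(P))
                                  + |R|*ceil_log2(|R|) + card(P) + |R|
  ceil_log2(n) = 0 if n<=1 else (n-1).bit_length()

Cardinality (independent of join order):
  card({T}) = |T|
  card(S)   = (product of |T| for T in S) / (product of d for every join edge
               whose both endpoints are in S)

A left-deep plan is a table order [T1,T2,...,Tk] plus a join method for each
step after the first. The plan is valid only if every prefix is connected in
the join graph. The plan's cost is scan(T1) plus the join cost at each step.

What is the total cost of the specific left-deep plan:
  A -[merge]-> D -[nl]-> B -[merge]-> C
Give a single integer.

54840

step 1: scan A: cost=120, card=120
step 2: join D via merge
    card(P join D) = 120*20/(10) = 240
    cost = 120 + 120*7 + 20*5 + 120 + 20 = 1200
step 3: join B via nl
    card(P join B) = 240*60/(5) = 2880
    cost = 1200 + 240*60 = 15600
step 4: join C via merge
    card(P join C) = 2880*200/(8) = 72000
    cost = 15600 + 2880*12 + 200*8 + 2880 + 200 = 54840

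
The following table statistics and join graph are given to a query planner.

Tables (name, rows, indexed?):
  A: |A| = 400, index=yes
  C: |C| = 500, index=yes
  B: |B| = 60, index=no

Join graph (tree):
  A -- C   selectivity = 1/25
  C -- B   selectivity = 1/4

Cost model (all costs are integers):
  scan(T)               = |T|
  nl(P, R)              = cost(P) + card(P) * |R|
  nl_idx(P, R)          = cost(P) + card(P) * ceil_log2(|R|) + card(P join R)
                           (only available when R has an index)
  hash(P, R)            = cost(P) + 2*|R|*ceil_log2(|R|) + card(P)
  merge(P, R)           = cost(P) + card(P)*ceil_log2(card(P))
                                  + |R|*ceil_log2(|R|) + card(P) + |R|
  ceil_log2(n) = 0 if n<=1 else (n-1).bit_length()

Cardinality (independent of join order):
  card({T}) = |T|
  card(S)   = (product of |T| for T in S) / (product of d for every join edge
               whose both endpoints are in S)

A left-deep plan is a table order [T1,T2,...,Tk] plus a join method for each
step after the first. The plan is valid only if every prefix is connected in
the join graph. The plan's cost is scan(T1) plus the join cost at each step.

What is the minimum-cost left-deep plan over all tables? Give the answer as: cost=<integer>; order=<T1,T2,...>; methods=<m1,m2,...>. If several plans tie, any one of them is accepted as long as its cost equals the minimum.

cost=16420; order=C,B,A; methods=hash,hash

Selinger DP (subsets sized 1..n):
  {A}: scan cost=400, card=400
  {C}: scan cost=500, card=500
  {B}: scan cost=60, card=60
  {AC}: card=8000; try (A,hash)→8200, (C,merge)→9400, (A,merge)→9500, (C,hash)→9800, (C,nl_idx)→12000, (A,nl_idx)→13000 …(+2); best=8200 via (A,hash)
  {BC}: card=7500; try (B,hash)→1720, (C,merge)→5480, (B,merge)→5920, (C,nl_idx)→8100, (C,hash)→9120, (C,nl)→30060 …(+1); best=1720 via (B,hash)
  {ABC}: card=120000; try (A,hash)→16420, (B,hash)→16920, (A,merge)→110720, (B,merge)→120620, (A,nl_idx)→189220, (B,nl)→488200 …(+1); best=16420 via (A,hash)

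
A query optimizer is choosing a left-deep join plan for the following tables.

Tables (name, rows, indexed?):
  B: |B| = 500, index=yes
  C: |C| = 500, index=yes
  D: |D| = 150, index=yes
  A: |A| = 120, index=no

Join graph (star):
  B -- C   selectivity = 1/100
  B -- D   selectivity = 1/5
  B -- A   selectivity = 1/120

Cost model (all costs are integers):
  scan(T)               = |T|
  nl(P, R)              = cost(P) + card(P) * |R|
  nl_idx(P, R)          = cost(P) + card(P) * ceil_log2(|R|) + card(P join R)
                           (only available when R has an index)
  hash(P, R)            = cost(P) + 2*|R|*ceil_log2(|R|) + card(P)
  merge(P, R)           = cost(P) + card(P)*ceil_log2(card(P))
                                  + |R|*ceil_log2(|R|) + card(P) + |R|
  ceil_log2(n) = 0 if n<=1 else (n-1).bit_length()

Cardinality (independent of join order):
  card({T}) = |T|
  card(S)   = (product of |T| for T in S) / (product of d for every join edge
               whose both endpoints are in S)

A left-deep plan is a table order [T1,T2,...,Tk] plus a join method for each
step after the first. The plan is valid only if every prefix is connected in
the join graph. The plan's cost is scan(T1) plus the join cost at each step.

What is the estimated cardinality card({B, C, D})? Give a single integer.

75000

Tables in S: B(500), C(500), D(150)
Edges inside S: B-C(d=100), B-D(d=5)
numerator = 500 * 500 * 150 = 37500000
denominator = 100 * 5 = 500
card(S) = 37500000 / 500 = 75000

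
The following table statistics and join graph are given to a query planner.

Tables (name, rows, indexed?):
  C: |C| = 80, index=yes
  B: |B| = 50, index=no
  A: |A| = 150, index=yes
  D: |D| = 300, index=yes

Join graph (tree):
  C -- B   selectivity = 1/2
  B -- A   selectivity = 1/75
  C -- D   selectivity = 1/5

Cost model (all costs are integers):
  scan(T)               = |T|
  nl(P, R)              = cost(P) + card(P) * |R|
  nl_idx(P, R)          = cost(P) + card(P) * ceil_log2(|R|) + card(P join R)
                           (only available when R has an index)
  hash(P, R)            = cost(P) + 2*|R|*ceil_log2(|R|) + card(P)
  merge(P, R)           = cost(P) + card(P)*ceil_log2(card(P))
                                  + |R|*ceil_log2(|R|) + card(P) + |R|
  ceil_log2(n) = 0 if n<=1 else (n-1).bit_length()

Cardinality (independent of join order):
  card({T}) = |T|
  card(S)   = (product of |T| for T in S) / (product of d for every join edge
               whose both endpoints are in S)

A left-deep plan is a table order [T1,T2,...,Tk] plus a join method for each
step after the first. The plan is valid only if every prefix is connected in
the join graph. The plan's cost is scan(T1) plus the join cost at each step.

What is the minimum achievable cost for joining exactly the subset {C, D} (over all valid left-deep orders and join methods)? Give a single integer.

Selinger DP over subsets of {C,D}:
  {C}: scan cost=80, card=80
  {D}: scan cost=300, card=300
  {CD}: card=4800; try (C,hash)→1720, (D,merge)→3720, (C,merge)→3940, (D,hash)→5560, (D,nl_idx)→5600, (C,nl_idx)→7200 …(+2); best=1720 via (C,hash)

1720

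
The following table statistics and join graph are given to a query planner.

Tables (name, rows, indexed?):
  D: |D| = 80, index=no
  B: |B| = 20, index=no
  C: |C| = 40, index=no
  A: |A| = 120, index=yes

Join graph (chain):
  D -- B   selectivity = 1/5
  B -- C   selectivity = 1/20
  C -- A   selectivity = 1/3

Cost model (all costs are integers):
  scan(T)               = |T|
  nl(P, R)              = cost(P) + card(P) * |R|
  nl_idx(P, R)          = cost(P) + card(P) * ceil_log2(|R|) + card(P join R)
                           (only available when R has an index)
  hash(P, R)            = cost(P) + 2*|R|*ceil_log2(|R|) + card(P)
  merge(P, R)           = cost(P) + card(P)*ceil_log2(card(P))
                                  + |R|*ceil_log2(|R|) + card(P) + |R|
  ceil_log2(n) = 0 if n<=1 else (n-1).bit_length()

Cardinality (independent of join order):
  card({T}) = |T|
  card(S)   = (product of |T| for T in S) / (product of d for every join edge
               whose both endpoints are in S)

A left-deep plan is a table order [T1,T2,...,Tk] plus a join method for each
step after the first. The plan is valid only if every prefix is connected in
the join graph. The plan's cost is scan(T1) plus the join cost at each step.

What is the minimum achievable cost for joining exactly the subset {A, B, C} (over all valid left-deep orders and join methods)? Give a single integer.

Selinger DP over subsets of {A,B,C}:
  {B}: scan cost=20, card=20
  {C}: scan cost=40, card=40
  {A}: scan cost=120, card=120
  {BC}: card=40; try (B,hash)→280, (C,merge)→420, (B,merge)→440, (C,hash)→520, (C,nl)→820, (B,nl)→840; best=280 via (B,hash)
  {AC}: card=1600; try (C,hash)→720, (A,merge)→1280, (C,merge)→1360, (A,hash)→1760, (A,nl_idx)→1920, (A,nl)→4840 …(+1); best=720 via (C,hash)
  {ABC}: card=1600; try (A,merge)→1520, (A,hash)→2000, (A,nl_idx)→2160, (B,hash)→2520, (A,nl)→5080, (B,merge)→20040 …(+1); best=1520 via (A,merge)

1520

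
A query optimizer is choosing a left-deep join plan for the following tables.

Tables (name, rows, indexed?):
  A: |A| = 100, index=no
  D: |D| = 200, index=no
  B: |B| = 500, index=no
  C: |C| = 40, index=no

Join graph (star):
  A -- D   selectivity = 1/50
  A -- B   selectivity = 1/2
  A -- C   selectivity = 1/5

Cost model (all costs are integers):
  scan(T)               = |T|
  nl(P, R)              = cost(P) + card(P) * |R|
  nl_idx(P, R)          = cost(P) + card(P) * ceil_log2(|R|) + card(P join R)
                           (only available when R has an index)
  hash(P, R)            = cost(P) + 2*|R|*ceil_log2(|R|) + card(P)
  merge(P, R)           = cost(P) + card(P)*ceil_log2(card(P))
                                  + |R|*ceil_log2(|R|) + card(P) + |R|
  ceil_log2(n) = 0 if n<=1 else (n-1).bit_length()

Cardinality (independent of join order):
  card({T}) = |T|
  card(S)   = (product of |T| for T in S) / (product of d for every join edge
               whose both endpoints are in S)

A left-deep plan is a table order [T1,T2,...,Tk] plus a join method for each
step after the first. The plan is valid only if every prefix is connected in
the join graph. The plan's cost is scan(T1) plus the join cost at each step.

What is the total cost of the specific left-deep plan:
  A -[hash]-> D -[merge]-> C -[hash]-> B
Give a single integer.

step 1: scan A: cost=100, card=100
step 2: join D via hash
    card(P join D) = 100*200/(50) = 400
    cost = 100 + 2*200*8 + 100 = 3400
step 3: join C via merge
    card(P join C) = 400*40/(5) = 3200
    cost = 3400 + 400*9 + 40*6 + 400 + 40 = 7680
step 4: join B via hash
    card(P join B) = 3200*500/(2) = 800000
    cost = 7680 + 2*500*9 + 3200 = 19880

19880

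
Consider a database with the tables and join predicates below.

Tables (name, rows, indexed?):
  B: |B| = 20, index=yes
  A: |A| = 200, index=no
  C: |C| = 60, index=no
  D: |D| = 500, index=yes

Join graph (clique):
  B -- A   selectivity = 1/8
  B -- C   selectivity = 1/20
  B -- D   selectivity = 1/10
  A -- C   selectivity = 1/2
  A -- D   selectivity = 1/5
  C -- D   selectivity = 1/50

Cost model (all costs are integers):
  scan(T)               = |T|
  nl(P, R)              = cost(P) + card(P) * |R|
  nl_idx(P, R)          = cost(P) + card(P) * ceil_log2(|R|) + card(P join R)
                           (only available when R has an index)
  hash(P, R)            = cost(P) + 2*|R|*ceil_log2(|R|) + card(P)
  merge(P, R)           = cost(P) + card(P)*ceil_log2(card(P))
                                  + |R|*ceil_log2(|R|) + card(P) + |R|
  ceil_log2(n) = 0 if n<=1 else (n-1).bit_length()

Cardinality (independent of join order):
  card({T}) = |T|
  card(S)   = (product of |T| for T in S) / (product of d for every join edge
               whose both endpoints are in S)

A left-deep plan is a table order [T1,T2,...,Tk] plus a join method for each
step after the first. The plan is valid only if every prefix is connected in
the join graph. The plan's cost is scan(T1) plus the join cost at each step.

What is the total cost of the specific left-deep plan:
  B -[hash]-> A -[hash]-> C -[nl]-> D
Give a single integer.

step 1: scan B: cost=20, card=20
step 2: join A via hash
    card(P join A) = 20*200/(8) = 500
    cost = 20 + 2*200*8 + 20 = 3240
step 3: join C via hash
    card(P join C) = 500*60/(20*2) = 750
    cost = 3240 + 2*60*6 + 500 = 4460
step 4: join D via nl
    card(P join D) = 750*500/(10*5*50) = 150
    cost = 4460 + 750*500 = 379460

379460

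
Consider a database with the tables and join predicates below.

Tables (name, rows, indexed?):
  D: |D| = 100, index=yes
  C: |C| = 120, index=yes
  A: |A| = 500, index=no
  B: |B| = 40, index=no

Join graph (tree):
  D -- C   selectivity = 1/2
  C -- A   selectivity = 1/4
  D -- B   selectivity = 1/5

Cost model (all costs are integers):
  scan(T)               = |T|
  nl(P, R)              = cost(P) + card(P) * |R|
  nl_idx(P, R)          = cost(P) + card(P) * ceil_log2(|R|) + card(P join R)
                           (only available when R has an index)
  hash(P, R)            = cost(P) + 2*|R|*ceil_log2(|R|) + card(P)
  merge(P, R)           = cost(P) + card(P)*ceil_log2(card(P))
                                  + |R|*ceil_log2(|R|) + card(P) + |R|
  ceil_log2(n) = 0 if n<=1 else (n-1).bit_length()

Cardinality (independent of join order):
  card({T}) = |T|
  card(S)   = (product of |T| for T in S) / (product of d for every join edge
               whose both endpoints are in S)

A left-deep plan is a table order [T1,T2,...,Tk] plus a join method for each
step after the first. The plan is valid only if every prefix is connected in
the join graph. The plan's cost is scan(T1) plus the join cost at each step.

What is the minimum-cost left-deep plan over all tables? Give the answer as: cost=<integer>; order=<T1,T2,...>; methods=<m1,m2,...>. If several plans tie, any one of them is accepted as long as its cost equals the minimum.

cost=60160; order=D,B,C,A; methods=hash,hash,hash

Selinger DP (subsets sized 1..n):
  {D}: scan cost=100, card=100
  {C}: scan cost=120, card=120
  {A}: scan cost=500, card=500
  {B}: scan cost=40, card=40
  {CD}: card=6000; try (D,hash)→1640, (C,merge)→1860, (D,merge)→1880, (C,hash)→1880, (C,nl_idx)→6800, (D,nl_idx)→6960 …(+2); best=1640 via (D,hash)
  {BD}: card=800; try (B,hash)→680, (D,merge)→1120, (D,nl_idx)→1120, (B,merge)→1180, (D,hash)→1480, (D,nl)→4040 …(+1); best=680 via (B,hash)
  {AC}: card=15000; try (C,hash)→2680, (A,merge)→6080, (C,merge)→6460, (A,hash)→9240, (C,nl_idx)→19000, (A,nl)→60120 …(+1); best=2680 via (C,hash)
  {ACD}: card=750000; try (A,hash)→16640, (D,hash)→19080, (A,merge)→90640, (D,merge)→228480, (D,nl_idx)→857680, (D,nl)→1502680 …(+1); best=16640 via (A,hash)
  {BCD}: card=48000; try (C,hash)→3160, (B,hash)→8120, (C,merge)→10440, (C,nl_idx)→54280, (B,merge)→85920, (C,nl)→96680 …(+1); best=3160 via (C,hash)
  {ABCD}: card=6000000; try (A,hash)→60160, (B,hash)→767120, (A,merge)→824160, (B,merge)→15766920, (A,nl)→24003160, (B,nl)→30016640; best=60160 via (A,hash)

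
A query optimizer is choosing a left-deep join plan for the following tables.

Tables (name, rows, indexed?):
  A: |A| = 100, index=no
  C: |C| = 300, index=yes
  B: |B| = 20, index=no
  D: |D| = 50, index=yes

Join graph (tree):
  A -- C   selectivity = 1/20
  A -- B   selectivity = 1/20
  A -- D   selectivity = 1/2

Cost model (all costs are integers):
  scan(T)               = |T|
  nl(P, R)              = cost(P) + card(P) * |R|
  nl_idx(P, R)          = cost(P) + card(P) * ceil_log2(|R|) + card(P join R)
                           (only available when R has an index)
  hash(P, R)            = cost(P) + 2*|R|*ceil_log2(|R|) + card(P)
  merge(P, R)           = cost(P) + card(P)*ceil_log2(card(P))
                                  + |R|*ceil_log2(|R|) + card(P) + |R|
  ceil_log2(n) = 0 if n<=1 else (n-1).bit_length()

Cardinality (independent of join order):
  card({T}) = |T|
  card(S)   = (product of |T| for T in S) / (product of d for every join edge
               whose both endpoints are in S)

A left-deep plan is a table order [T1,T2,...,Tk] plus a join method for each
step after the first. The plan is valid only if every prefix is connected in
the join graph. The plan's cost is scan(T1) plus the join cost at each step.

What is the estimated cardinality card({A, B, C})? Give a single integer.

Tables in S: A(100), B(20), C(300)
Edges inside S: A-C(d=20), A-B(d=20)
numerator = 100 * 20 * 300 = 600000
denominator = 20 * 20 = 400
card(S) = 600000 / 400 = 1500

1500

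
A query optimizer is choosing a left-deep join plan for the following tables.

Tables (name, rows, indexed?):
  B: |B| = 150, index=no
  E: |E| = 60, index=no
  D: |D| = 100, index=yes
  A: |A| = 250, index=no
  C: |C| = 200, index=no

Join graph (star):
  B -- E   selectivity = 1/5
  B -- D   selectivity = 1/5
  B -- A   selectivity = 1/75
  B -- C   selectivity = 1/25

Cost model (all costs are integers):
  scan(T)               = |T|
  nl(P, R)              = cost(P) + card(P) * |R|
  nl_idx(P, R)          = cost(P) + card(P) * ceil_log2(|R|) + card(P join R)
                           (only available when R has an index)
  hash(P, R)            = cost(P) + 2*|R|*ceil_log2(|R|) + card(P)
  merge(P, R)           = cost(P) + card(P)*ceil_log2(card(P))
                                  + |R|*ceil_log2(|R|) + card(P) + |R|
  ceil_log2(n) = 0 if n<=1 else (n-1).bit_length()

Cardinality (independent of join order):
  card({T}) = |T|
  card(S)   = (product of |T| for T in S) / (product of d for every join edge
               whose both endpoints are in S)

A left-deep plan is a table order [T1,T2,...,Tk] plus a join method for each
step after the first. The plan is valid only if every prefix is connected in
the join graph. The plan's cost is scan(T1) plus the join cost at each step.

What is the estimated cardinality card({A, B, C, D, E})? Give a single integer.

Tables in S: A(250), B(150), C(200), D(100), E(60)
Edges inside S: B-E(d=5), B-D(d=5), B-A(d=75), B-C(d=25)
numerator = 250 * 150 * 200 * 100 * 60 = 45000000000
denominator = 5 * 5 * 75 * 25 = 46875
card(S) = 45000000000 / 46875 = 960000

960000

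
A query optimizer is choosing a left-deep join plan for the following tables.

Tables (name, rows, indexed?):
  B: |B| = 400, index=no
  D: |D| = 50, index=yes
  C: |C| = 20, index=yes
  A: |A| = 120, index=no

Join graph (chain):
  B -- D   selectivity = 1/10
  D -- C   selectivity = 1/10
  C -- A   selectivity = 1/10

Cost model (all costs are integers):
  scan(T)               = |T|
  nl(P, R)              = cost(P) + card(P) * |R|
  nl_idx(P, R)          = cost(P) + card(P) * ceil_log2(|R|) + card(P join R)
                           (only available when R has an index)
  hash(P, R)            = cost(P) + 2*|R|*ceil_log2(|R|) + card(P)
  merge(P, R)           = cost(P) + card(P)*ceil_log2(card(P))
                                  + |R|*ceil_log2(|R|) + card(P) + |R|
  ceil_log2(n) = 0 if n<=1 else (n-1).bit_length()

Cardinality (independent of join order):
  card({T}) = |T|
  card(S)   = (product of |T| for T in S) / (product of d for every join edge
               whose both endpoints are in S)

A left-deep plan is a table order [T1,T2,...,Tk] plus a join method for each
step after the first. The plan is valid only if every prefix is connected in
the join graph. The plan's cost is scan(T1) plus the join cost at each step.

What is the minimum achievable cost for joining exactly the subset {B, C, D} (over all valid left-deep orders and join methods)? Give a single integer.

3600

Selinger DP over subsets of {B,C,D}:
  {B}: scan cost=400, card=400
  {D}: scan cost=50, card=50
  {C}: scan cost=20, card=20
  {BD}: card=2000; try (D,hash)→1400, (B,merge)→4400, (D,merge)→4750, (D,nl_idx)→4800, (B,hash)→7300, (B,nl)→20050 …(+1); best=1400 via (D,hash)
  {CD}: card=100; try (D,nl_idx)→240, (C,hash)→300, (C,nl_idx)→400, (D,merge)→490, (C,merge)→520, (D,hash)→640 …(+2); best=240 via (D,nl_idx)
  {BCD}: card=4000; try (C,hash)→3600, (B,merge)→5040, (B,hash)→7540, (C,nl_idx)→15400, (C,merge)→25520, (B,nl)→40240 …(+1); best=3600 via (C,hash)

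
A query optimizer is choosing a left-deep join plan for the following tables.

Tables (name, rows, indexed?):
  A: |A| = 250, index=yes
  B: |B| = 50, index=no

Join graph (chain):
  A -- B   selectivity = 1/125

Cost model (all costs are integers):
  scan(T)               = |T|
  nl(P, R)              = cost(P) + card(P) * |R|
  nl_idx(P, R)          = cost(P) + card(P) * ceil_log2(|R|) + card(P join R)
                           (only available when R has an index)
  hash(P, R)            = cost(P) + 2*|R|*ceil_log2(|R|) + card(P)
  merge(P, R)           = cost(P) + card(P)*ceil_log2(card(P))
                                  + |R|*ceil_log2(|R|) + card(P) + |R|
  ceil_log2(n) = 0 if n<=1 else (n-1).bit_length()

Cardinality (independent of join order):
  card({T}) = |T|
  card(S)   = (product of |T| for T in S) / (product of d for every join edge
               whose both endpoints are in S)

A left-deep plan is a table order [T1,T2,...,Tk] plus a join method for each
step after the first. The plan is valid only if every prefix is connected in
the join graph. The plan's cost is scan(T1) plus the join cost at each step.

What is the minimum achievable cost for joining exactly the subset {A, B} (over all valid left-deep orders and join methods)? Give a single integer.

550

Selinger DP over subsets of {A,B}:
  {A}: scan cost=250, card=250
  {B}: scan cost=50, card=50
  {AB}: card=100; try (A,nl_idx)→550, (B,hash)→1100, (A,merge)→2650, (B,merge)→2850, (A,hash)→4100, (A,nl)→12550 …(+1); best=550 via (A,nl_idx)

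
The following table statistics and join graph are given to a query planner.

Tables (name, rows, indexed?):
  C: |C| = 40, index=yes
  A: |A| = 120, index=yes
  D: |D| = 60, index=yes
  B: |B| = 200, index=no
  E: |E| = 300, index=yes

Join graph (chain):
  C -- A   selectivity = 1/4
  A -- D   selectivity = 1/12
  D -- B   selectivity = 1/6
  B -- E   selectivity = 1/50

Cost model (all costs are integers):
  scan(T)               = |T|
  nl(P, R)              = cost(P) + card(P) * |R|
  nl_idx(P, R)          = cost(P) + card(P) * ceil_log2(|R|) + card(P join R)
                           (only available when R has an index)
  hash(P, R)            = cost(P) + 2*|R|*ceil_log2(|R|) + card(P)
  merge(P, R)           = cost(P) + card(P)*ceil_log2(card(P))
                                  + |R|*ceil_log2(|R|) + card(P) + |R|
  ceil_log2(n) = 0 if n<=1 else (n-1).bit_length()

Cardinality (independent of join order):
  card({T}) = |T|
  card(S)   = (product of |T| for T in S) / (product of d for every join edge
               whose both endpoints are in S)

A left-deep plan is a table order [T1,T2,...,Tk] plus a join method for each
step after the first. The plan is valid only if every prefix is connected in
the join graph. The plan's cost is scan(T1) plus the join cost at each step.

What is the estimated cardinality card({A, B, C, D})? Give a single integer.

Tables in S: A(120), B(200), C(40), D(60)
Edges inside S: C-A(d=4), A-D(d=12), D-B(d=6)
numerator = 120 * 200 * 40 * 60 = 57600000
denominator = 4 * 12 * 6 = 288
card(S) = 57600000 / 288 = 200000

200000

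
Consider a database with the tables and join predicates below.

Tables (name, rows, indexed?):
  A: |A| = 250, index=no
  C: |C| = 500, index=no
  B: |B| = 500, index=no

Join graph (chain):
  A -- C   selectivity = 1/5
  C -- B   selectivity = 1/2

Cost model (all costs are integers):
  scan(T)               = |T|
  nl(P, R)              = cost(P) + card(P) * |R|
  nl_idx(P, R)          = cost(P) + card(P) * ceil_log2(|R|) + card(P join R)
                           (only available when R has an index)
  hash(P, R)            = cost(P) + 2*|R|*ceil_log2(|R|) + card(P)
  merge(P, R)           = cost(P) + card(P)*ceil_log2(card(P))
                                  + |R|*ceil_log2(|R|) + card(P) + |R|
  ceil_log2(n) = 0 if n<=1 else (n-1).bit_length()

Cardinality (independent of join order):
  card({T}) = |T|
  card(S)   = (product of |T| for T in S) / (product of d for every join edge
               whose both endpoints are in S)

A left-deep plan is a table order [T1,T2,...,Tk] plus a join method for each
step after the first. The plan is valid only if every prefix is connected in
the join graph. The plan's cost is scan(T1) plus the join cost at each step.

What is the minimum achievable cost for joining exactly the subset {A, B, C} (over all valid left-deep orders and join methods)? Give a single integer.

39000

Selinger DP over subsets of {A,B,C}:
  {A}: scan cost=250, card=250
  {C}: scan cost=500, card=500
  {B}: scan cost=500, card=500
  {AC}: card=25000; try (A,hash)→5000, (C,merge)→7500, (A,merge)→7750, (C,hash)→9500, (C,nl)→125250, (A,nl)→125500; best=5000 via (A,hash)
  {BC}: card=125000; try (C,hash)→10000, (B,hash)→10000, (C,merge)→10500, (B,merge)→10500, (C,nl)→250500, (B,nl)→250500; best=10000 via (C,hash)
  {ABC}: card=6250000; try (B,hash)→39000, (A,hash)→139000, (B,merge)→410000, (A,merge)→2262250, (B,nl)→12505000, (A,nl)→31260000; best=39000 via (B,hash)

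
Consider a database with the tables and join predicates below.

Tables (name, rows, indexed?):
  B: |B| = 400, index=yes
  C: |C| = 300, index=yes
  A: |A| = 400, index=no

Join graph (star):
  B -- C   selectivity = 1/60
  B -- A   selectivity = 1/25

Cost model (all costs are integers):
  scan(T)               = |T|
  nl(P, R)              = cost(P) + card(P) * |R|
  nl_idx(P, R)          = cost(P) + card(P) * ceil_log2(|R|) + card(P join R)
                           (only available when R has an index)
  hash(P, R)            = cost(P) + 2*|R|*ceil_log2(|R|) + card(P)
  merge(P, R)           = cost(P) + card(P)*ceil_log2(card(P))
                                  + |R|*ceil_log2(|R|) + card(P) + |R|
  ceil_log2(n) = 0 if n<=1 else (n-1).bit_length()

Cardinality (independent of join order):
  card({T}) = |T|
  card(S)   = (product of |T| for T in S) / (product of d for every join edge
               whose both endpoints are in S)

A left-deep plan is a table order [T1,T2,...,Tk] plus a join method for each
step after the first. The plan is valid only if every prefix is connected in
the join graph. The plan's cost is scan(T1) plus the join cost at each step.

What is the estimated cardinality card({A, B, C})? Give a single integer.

32000

Tables in S: A(400), B(400), C(300)
Edges inside S: B-C(d=60), B-A(d=25)
numerator = 400 * 400 * 300 = 48000000
denominator = 60 * 25 = 1500
card(S) = 48000000 / 1500 = 32000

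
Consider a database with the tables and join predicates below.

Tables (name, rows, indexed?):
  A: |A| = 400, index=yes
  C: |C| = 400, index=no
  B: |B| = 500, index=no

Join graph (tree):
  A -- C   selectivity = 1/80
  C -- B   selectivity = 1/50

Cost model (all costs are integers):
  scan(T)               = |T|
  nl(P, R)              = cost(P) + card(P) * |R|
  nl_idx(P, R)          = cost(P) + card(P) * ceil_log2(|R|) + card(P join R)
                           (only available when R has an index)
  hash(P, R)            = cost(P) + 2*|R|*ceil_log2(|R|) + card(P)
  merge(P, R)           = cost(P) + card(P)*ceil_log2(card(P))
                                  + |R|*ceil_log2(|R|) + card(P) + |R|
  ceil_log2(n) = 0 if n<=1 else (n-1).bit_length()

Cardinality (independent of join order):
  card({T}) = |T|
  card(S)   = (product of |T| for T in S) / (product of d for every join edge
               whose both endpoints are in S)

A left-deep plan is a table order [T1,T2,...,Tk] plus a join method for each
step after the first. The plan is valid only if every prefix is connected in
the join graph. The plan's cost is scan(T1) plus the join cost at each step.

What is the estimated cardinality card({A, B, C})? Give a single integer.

20000

Tables in S: A(400), B(500), C(400)
Edges inside S: A-C(d=80), C-B(d=50)
numerator = 400 * 500 * 400 = 80000000
denominator = 80 * 50 = 4000
card(S) = 80000000 / 4000 = 20000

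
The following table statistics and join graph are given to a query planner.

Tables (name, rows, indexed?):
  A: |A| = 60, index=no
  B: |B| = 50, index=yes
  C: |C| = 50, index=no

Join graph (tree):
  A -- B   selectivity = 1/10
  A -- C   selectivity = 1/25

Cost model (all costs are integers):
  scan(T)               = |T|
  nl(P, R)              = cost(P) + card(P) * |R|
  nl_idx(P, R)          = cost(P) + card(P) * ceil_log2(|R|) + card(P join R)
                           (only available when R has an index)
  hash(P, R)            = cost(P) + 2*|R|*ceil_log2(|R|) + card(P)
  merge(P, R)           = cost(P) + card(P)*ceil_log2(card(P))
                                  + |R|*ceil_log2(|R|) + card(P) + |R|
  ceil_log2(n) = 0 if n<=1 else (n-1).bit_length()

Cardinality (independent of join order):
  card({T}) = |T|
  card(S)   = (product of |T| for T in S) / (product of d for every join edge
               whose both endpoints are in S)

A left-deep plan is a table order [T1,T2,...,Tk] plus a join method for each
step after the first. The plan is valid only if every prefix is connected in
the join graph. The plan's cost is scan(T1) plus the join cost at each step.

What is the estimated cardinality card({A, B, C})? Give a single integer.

600

Tables in S: A(60), B(50), C(50)
Edges inside S: A-B(d=10), A-C(d=25)
numerator = 60 * 50 * 50 = 150000
denominator = 10 * 25 = 250
card(S) = 150000 / 250 = 600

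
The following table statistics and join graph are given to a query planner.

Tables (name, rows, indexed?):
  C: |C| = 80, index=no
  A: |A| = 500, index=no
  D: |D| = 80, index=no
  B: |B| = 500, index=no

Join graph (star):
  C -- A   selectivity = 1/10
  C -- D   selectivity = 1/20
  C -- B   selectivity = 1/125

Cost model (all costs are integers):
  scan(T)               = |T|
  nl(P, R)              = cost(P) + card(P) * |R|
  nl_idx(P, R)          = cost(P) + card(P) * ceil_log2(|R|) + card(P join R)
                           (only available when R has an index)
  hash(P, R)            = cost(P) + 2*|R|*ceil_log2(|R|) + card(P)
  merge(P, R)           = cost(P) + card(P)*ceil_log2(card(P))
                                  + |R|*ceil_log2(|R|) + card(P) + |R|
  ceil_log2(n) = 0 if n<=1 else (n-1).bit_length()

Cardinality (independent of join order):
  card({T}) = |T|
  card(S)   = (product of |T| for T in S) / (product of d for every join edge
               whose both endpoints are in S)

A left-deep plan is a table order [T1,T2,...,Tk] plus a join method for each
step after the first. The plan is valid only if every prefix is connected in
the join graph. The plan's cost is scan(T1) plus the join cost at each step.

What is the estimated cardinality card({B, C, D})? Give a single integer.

Tables in S: B(500), C(80), D(80)
Edges inside S: C-D(d=20), C-B(d=125)
numerator = 500 * 80 * 80 = 3200000
denominator = 20 * 125 = 2500
card(S) = 3200000 / 2500 = 1280

1280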